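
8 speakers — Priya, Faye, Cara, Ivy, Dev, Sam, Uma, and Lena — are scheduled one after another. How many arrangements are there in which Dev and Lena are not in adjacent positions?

Of the 8! = 40320 arrangements, those with Dev and Lena adjacent number 2 × 7! = 10080 (treat the pair as a block with 2 internal orders).
Complementary counting: 40320 − 10080 = 30240.

30240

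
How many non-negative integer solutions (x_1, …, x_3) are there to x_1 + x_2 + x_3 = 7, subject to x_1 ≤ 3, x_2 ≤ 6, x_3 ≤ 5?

22

Ignoring the caps, the number of non-negative solutions to x_1+…+x_3 = 7 is C(9,2) = 36.
Subtract solutions that violate a single cap (substitute x_i' = x_i − (cap_i+1)): x_1 ≥ 4 gives C(5,2) = 10; x_2 ≥ 7 gives C(2,2) = 1; x_3 ≥ 6 gives C(3,2) = 3. Together 14.
No two caps can be exceeded simultaneously, so the pair terms are all 0.
By inclusion–exclusion the count is 36 − 14 + 0 = 22.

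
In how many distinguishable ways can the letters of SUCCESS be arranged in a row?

420

The 7 letters of SUCCESS have repeats: C appearing twice and S appearing 3 times.
The number of distinct arrangements is 7!/(3!·2!) = 5040/12 = 420.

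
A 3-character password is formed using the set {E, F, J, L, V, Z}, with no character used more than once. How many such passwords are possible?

With no repetition, fill the 3 characters in order: 6 choices, then 5, down to 4.
That product is 6 × 5 × 4 = 120.

120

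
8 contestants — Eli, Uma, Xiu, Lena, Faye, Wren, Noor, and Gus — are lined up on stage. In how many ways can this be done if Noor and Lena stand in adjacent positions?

Place the 6 others and the Noor-Lena pair as 7 objects in a line; the pair has 2 internal arrangements.
That gives 2 × 7! = 2 × 5040 = 10080.

10080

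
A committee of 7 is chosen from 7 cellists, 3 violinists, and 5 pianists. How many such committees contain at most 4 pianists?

Split by how many pianists are chosen (0 through 4).
Sum: C(5,0)·C(10,7) + C(5,1)·C(10,6) + C(5,2)·C(10,5) + C(5,3)·C(10,4) + C(5,4)·C(10,3) = 120 + 1050 + 2520 + 2100 + 600 = 6390.

6390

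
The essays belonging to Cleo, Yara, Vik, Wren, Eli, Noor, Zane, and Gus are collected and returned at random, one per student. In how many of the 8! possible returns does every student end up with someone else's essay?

14833

This is the derangement count D_8: permutations of 8 items with no fixed point.
By inclusion–exclusion this is Σ_{j=0}^{8} (−1)^j C(8,j)·(8−j)!.
Computing: 40320 − 40320 + 20160 − 6720 + 1680 − 336 + 56 − 8 + 1 = 14833.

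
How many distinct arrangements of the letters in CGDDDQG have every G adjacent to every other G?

120

Treat the 2 copies of G as a single block. The multiset to arrange is then {GG, C, D, D, D, Q}, 6 items in all.
That gives (6)!/(3!) = 120 arrangements.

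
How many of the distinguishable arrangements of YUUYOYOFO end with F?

560

Fix F in the last position and arrange the remaining 8 letters.
Those 8 letters have O appearing 3 times, U appearing twice, and Y appearing 3 times, giving (8)!/(3!·3!·2!) = 560.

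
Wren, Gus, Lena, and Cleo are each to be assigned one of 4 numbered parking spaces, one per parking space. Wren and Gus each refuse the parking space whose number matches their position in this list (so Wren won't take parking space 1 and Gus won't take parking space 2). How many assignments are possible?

Let Aᵢ (for i ∈ {1, 2}) be the placements that put person i in their forbidden parking space. Any j of these fix j positions, leaving (4−j)! ways to fill the rest, and there are C(2,j) ways to pick which j.
By inclusion–exclusion, the number of valid placements is Σ_{j=0}^{2} (−1)^j C(2,j)·(4−j)!.
Computing: 24 − 12 + 2 = 14.

14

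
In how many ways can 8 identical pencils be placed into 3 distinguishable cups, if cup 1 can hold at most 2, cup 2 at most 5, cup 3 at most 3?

By stars and bars, unrestricted non-negative solutions to x_1+…+x_3 = 8 number C(8+2,2) = 45.
Subtract solutions that violate a single cap (substitute x_i' = x_i − (cap_i+1)): x_1 ≥ 3 gives C(7,2) = 21; x_2 ≥ 6 gives C(4,2) = 6; x_3 ≥ 4 gives C(6,2) = 15. Together 42.
Add back pairs where two caps are both exceeded: 0 + 3 + 0 = 3.
By inclusion–exclusion the count is 45 − 42 + 3 = 6.

6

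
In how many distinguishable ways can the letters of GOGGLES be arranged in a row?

840

GOGGLES has 7 letters with G appearing 3 times.
Dividing 7! = 5040 by 3! = 6 for the repeated letters gives 840.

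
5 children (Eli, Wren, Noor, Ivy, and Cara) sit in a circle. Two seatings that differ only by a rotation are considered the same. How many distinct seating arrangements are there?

24

Around a circle, 5 distinct people have 5!/5 = (4)! = 24 rotationally distinct seatings.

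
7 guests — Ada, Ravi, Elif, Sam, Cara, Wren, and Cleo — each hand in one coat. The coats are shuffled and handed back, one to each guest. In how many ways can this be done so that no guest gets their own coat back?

1854

Count assignments avoiding every fixed point. For any j of the 7 guests fixed to their own coat, the other 7−j can be arranged in (7−j)! ways.
By inclusion–exclusion this is Σ_{j=0}^{7} (−1)^j C(7,j)·(7−j)!.
Computing: 5040 − 5040 + 2520 − 840 + 210 − 42 + 7 − 1 = 1854.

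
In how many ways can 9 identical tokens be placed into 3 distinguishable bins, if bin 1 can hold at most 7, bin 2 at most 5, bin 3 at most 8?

Without the upper bounds there are C(11,2) = 55 ways to split 9 among 3 bins.
Subtract solutions that violate a single cap (substitute x_i' = x_i − (cap_i+1)): x_1 ≥ 8 gives C(3,2) = 3; x_2 ≥ 6 gives C(5,2) = 10; x_3 ≥ 9 gives C(2,2) = 1. Together 14.
No two caps can be exceeded simultaneously, so the pair terms are all 0.
By inclusion–exclusion the count is 55 − 14 + 0 = 41.

41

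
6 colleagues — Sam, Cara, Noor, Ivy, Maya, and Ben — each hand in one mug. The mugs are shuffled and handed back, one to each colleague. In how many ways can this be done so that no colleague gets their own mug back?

Count assignments avoiding every fixed point. For any j of the 6 colleagues fixed to their own mug, the other 6−j can be arranged in (6−j)! ways.
By inclusion–exclusion this is Σ_{j=0}^{6} (−1)^j C(6,j)·(6−j)!.
Computing: 720 − 720 + 360 − 120 + 30 − 6 + 1 = 265.

265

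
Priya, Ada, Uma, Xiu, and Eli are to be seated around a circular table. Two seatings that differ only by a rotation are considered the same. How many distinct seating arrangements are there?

24

Seat Priya anywhere (absorbing the rotational symmetry), then permute the other 4: (4)! = 24.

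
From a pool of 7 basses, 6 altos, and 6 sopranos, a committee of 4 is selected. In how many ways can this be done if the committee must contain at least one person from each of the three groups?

With no constraint there are C(19,4) = 3876 possible selections.
Selections missing a whole group: no basses → C(12,4) = 495; no altos → C(13,4) = 715; no sopranos → C(13,4) = 715.
Add back selections omitting two groups (i.e. drawn from a single group): C(7,4) + C(6,4) + C(6,4) = 65.
By inclusion–exclusion: 3876 − 1925 + 65 = 2016.

2016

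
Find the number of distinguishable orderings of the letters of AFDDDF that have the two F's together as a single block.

20

Treat the 2 copies of F as a single block. The multiset to arrange is then {FF, A, D, D, D}, 5 items in all.
That gives (5)!/(3!) = 20 arrangements.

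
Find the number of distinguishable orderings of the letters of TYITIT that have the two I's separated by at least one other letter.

Total arrangements of TYITIT: 6!/(3!·2!) = 60.
Arrangements with the I's together: treat II as one letter, giving (5)!/(3!) = 20.
Hence 60 − 20 = 40.

40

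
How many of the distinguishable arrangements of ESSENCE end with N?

With the last slot taken by N, it remains to arrange the other 6 letters (ESSECE).
Those 6 letters have E appearing 3 times and S appearing twice, giving (6)!/(3!·2!) = 60.

60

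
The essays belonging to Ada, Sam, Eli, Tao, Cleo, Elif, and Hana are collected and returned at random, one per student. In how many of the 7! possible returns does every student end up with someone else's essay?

This is the derangement count D_7: permutations of 7 items with no fixed point.
By inclusion–exclusion this is Σ_{j=0}^{7} (−1)^j C(7,j)·(7−j)!.
Computing: 5040 − 5040 + 2520 − 840 + 210 − 42 + 7 − 1 = 1854.

1854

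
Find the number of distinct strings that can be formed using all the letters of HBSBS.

The 5 letters of HBSBS have repeats: B appearing twice and S appearing twice.
The number of distinct arrangements is 5!/(2!·2!) = 120/4 = 30.

30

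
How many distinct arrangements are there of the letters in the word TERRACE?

1260

Letter multiplicities in TERRACE: A×1, C×1, E×2, R×2, T×1.
Dividing 7! = 5040 by 2!·2! = 4 for the repeated letters gives 1260.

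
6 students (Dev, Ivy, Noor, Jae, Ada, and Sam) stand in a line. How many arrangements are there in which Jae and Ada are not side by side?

There are 6! = 720 arrangements in all. If Jae and Ada are adjacent, merging them into one block gives 2·(5)! = 240 arrangements.
Complementary counting: 720 − 240 = 480.

480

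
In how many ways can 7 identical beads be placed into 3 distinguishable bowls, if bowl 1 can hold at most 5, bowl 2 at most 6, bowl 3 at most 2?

17

Ignoring the caps, the number of non-negative solutions to x_1+…+x_3 = 7 is C(9,2) = 36.
Subtract solutions that violate a single cap (substitute x_i' = x_i − (cap_i+1)): x_1 ≥ 6 gives C(3,2) = 3; x_2 ≥ 7 gives C(2,2) = 1; x_3 ≥ 3 gives C(6,2) = 15. Together 19.
No two caps can be exceeded simultaneously, so the pair terms are all 0.
By inclusion–exclusion the count is 36 − 19 + 0 = 17.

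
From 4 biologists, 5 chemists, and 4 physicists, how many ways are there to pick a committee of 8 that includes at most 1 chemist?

Split by how many chemists are chosen (0 through 1).
Sum: C(5,0)·C(8,8) + C(5,1)·C(8,7) = 1 + 40 = 41.

41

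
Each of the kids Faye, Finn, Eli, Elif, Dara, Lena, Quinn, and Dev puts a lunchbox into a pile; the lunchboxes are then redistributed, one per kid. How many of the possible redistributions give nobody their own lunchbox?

14833

Count assignments avoiding every fixed point. For any j of the 8 kids fixed to their own lunchbox, the other 8−j can be arranged in (8−j)! ways.
By inclusion–exclusion this is Σ_{j=0}^{8} (−1)^j C(8,j)·(8−j)!.
Computing: 40320 − 40320 + 20160 − 6720 + 1680 − 336 + 56 − 8 + 1 = 14833.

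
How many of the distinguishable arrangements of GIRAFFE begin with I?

Fix I in the first position and arrange the remaining 6 letters.
Those 6 letters have F appearing twice, giving (6)!/(2!) = 360.

360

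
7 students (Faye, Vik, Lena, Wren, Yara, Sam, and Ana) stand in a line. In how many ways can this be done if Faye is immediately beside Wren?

Glue Faye and Wren into one block (2 internal orders), leaving 6 units to arrange in a row.
That gives 2 × 6! = 2 × 720 = 1440.

1440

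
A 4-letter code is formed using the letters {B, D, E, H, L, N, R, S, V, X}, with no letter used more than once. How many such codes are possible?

With no repetition, fill the 4 letters in order: 10 choices, then 9, down to 7.
That product is 10 × 9 × 8 × 7 = 5040.

5040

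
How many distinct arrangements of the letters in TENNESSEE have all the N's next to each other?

Treat the 2 copies of N as a single block. The multiset to arrange is then {NN, E, E, E, E, S, S, T}, 8 items in all.
That gives (8)!/(4!·2!) = 840 arrangements.

840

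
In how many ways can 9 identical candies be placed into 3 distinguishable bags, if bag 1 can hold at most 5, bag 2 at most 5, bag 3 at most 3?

14

Without the upper bounds there are C(11,2) = 55 ways to split 9 among 3 bags.
Subtract solutions that violate a single cap (substitute x_i' = x_i − (cap_i+1)): x_1 ≥ 6 gives C(5,2) = 10; x_2 ≥ 6 gives C(5,2) = 10; x_3 ≥ 4 gives C(7,2) = 21. Together 41.
No two caps can be exceeded simultaneously, so the pair terms are all 0.
By inclusion–exclusion the count is 55 − 41 + 0 = 14.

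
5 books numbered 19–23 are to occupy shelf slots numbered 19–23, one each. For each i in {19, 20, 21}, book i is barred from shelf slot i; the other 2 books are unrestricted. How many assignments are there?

64

Let Aᵢ (for i ∈ {19, 20, 21}) be the placements that put book i in its forbidden shelf slot. Any j of these fix j positions, leaving (5−j)! ways to fill the rest, and there are C(3,j) ways to pick which j.
By inclusion–exclusion, the number of valid placements is Σ_{j=0}^{3} (−1)^j C(3,j)·(5−j)!.
Computing: 120 − 72 + 18 − 2 = 64.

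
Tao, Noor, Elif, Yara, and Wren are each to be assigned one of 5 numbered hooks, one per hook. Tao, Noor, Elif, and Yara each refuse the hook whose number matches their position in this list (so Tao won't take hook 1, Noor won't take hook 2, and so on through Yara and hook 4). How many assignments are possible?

53

Let Aᵢ (for 1 ≤ i ≤ 4) be the placements that put person i in their forbidden hook. Any j of these fix j positions, leaving (5−j)! ways to fill the rest, and there are C(4,j) ways to pick which j.
By inclusion–exclusion, the number of valid placements is Σ_{j=0}^{4} (−1)^j C(4,j)·(5−j)!.
Computing: 120 − 96 + 36 − 8 + 1 = 53.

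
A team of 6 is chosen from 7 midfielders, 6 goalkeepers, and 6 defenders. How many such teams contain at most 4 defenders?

27053

Split by how many defenders are chosen (0 through 4).
Sum: C(6,0)·C(13,6) + C(6,1)·C(13,5) + C(6,2)·C(13,4) + C(6,3)·C(13,3) + C(6,4)·C(13,2) = 1716 + 7722 + 10725 + 5720 + 1170 = 27053.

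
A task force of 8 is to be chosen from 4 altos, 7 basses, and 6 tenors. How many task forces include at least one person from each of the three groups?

Unrestricted: C(17,8) = 24310 ways to pick any 8 of the 17.
Selections missing a whole group: no altos → C(13,8) = 1287; no basses → C(10,8) = 45; no tenors → C(11,8) = 165.
Add back selections omitting two groups (i.e. drawn from a single group): C(4,8) + C(7,8) + C(6,8) = 0.
By inclusion–exclusion: 24310 − 1497 + 0 = 22813.

22813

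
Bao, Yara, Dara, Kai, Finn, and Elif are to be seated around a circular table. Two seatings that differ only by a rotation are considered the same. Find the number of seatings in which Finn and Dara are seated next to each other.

48

Treat {Finn, Dara} as one unit (2 internal orders) and seat the resulting 5 units around the table: (4)! circular arrangements.
So 2 × (4)! = 2 × 24 = 48.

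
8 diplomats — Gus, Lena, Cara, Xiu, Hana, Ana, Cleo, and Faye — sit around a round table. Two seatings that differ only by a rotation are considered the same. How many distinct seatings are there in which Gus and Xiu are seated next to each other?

1440

Treat {Gus, Xiu} as one unit (2 internal orders) and seat the resulting 7 units around the table: (6)! circular arrangements.
So 2 × (6)! = 2 × 720 = 1440.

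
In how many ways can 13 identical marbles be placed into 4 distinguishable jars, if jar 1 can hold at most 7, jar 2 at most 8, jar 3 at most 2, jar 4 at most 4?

89

By stars and bars, unrestricted non-negative solutions to x_1+…+x_4 = 13 number C(13+3,3) = 560.
Subtract solutions that violate a single cap (substitute x_i' = x_i − (cap_i+1)): x_1 ≥ 8 gives C(8,3) = 56; x_2 ≥ 9 gives C(7,3) = 35; x_3 ≥ 3 gives C(13,3) = 286; x_4 ≥ 5 gives C(11,3) = 165. Together 542.
Add back pairs where two caps are both exceeded: 0 + 10 + 1 + 4 + 0 + 56 = 71.
By inclusion–exclusion the count is 560 − 542 + 71 = 89.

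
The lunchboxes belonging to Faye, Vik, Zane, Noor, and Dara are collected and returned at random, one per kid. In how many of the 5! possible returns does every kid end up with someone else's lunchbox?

Count assignments avoiding every fixed point. For any j of the 5 kids fixed to their own lunchbox, the other 5−j can be arranged in (5−j)! ways.
By inclusion–exclusion this is Σ_{j=0}^{5} (−1)^j C(5,j)·(5−j)!.
Computing: 120 − 120 + 60 − 20 + 5 − 1 = 44.

44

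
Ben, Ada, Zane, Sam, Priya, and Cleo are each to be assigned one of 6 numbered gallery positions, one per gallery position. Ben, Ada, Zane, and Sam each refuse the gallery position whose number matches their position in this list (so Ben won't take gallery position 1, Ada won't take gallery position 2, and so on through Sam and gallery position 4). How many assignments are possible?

Let Aᵢ (for 1 ≤ i ≤ 4) be the placements that put person i in their forbidden gallery position. Any j of these fix j positions, leaving (6−j)! ways to fill the rest, and there are C(4,j) ways to pick which j.
By inclusion–exclusion, the number of valid placements is Σ_{j=0}^{4} (−1)^j C(4,j)·(6−j)!.
Computing: 720 − 480 + 144 − 24 + 2 = 362.

362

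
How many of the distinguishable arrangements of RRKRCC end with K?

Fix K in the last position and arrange the remaining 5 letters.
Those 5 letters have C appearing twice and R appearing 3 times, giving (5)!/(3!·2!) = 10.

10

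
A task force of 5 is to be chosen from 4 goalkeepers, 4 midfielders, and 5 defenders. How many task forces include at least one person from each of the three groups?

980

Total 5-person selections from all 13: C(13,5) = 1287.
Selections missing a whole group: no goalkeepers → C(9,5) = 126; no midfielders → C(9,5) = 126; no defenders → C(8,5) = 56.
Add back selections omitting two groups (i.e. drawn from a single group): C(4,5) + C(4,5) + C(5,5) = 1.
By inclusion–exclusion: 1287 − 308 + 1 = 980.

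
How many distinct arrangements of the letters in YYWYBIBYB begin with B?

With the first slot taken by B, it remains to arrange the other 8 letters (YYWYIBYB).
Those 8 letters have B appearing twice and Y appearing 4 times, giving (8)!/(4!·2!) = 840.

840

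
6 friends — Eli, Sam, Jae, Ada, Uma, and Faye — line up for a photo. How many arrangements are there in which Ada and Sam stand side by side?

Treat {Ada, Sam} as a single unit. There are 5 units to order, and the pair itself can be ordered 2 ways.
So the count is 2·(5)! = 240.

240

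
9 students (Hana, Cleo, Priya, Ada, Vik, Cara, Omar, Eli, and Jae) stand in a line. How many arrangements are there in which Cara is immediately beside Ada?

Glue Cara and Ada into one block (2 internal orders), leaving 8 units to arrange in a row.
So the count is 2·(8)! = 80640.

80640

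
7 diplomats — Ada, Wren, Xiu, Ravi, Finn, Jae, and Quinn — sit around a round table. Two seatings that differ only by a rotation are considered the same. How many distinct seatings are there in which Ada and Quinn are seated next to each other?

Treat {Ada, Quinn} as one unit (2 internal orders) and seat the resulting 6 units around the table: (5)! circular arrangements.
So 2 × (5)! = 2 × 120 = 240.

240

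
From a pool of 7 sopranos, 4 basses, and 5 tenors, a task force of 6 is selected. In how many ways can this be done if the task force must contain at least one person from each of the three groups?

6545

With no constraint there are C(16,6) = 8008 possible selections.
Subtract selections that omit an entire group: no sopranos → C(9,6) = 84; no basses → C(12,6) = 924; no tenors → C(11,6) = 462.
Add back selections omitting two groups (i.e. drawn from a single group): C(7,6) + C(4,6) + C(5,6) = 7.
By inclusion–exclusion: 8008 − 1470 + 7 = 6545.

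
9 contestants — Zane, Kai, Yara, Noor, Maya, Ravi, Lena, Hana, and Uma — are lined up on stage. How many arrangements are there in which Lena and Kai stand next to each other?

80640

Treat {Lena, Kai} as a single unit. There are 8 units to order, and the pair itself can be ordered 2 ways.
That gives 2 × 8! = 2 × 40320 = 80640.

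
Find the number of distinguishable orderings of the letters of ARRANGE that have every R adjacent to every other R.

Treat the 2 copies of R as a single block. The multiset to arrange is then {RR, A, A, E, G, N}, 6 items in all.
That gives (6)!/(2!) = 360 arrangements.

360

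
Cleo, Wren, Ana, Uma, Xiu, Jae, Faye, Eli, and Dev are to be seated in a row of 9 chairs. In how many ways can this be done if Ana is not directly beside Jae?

There are 9! = 362880 arrangements in all. If Ana and Jae are adjacent, merging them into one block gives 2·(8)! = 80640 arrangements.
Complementary counting: 362880 − 80640 = 282240.

282240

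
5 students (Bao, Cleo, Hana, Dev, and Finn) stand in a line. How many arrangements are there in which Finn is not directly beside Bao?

Of the 5! = 120 arrangements, those with Finn and Bao adjacent number 2 × 4! = 48 (treat the pair as a block with 2 internal orders).
So 120 − 48 = 72 arrangements keep them apart.

72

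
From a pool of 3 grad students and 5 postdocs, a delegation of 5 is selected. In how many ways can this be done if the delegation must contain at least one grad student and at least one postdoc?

Total 5-person selections from all 8: C(8,5) = 56.
Selections missing a whole group: no grad students → C(5,5) = 1; no postdocs → C(3,5) = 0.
Both groups omitted at once is impossible, so 56 − 1 = 55.

55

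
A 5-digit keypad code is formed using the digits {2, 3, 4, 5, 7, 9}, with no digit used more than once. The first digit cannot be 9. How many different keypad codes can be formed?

The first digit has 6−1 = 5 choices (anything except 9).
The remaining 4 digits are filled from the other 5 symbols without repetition: 5 × 4 × 3 × 2 = 120.
Total: 5 × 120 = 600.

600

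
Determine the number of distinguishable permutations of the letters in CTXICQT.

1260

CTXICQT has 7 letters with C appearing twice and T appearing twice.
Dividing 7! = 5040 by 2!·2! = 4 for the repeated letters gives 1260.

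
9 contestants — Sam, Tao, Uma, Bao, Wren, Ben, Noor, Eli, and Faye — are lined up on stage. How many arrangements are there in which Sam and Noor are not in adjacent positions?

282240

Of the 9! = 362880 arrangements, those with Sam and Noor adjacent number 2 × 8! = 80640 (treat the pair as a block with 2 internal orders).
Complementary counting: 362880 − 80640 = 282240.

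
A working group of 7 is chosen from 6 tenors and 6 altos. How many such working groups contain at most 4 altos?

Split by how many altos are chosen (0 through 4).
Sum: C(6,0)·C(6,7) + C(6,1)·C(6,6) + C(6,2)·C(6,5) + C(6,3)·C(6,4) + C(6,4)·C(6,3) = 0 + 6 + 90 + 300 + 300 = 696.

696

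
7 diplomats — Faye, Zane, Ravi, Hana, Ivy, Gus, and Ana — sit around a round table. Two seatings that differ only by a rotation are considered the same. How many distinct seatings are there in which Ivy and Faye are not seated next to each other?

All circular seatings of 7 people number (6)! = 720.
Those with Ivy next to Faye: fuse the pair into one unit and seat 6 units around a circle — 2·(5)! = 240.
Subtracting, 720 − 240 = 480.

480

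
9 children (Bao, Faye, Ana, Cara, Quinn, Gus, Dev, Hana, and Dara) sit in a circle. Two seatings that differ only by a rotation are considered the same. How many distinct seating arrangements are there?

Around a circle, 9 distinct people have 9!/9 = (8)! = 40320 rotationally distinct seatings.

40320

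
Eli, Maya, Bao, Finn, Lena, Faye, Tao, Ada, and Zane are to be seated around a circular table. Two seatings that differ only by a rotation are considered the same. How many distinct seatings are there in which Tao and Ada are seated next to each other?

10080

Glue Tao and Ada into a block (2 internal orders). Seating 8 units around a circle gives (7)! arrangements.
So 2 × (7)! = 2 × 5040 = 10080.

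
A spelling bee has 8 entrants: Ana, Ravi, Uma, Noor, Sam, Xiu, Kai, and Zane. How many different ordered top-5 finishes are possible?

There are 8 choices for 1st place, 7 for 2nd, and so on down to 4 for position 5.
That gives 8 × 7 × 6 × 5 × 4 = 6720.

6720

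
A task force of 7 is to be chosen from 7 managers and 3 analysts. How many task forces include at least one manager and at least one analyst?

Unrestricted: C(10,7) = 120 ways to pick any 7 of the 10.
Selections missing a whole group: no managers → C(3,7) = 0; no analysts → C(7,7) = 1.
Both groups omitted at once is impossible, so 120 − 1 = 119.

119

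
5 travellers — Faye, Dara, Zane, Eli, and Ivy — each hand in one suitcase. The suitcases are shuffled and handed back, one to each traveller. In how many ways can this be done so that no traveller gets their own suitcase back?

44

This is the derangement count D_5: permutations of 5 items with no fixed point.
By inclusion–exclusion this is Σ_{j=0}^{5} (−1)^j C(5,j)·(5−j)!.
Computing: 120 − 120 + 60 − 20 + 5 − 1 = 44.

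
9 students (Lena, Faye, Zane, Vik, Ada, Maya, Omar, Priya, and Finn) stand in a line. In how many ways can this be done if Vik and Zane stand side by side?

Glue Vik and Zane into one block (2 internal orders), leaving 8 units to arrange in a row.
That gives 2 × 8! = 2 × 40320 = 80640.

80640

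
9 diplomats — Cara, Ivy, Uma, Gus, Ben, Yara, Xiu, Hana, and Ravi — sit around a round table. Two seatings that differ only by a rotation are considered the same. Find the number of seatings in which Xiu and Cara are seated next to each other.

Glue Xiu and Cara into a block (2 internal orders). Seating 8 units around a circle gives (7)! arrangements.
So 2 × (7)! = 2 × 5040 = 10080.

10080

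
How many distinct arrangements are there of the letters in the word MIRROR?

The 6 letters of MIRROR have repeats: R appearing 3 times.
Dividing 6! = 720 by 3! = 6 for the repeated letters gives 120.

120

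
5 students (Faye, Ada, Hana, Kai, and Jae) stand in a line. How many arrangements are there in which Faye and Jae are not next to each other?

72

Of the 5! = 120 arrangements, those with Faye and Jae adjacent number 2 × 4! = 48 (treat the pair as a block with 2 internal orders).
So 120 − 48 = 72 arrangements keep them apart.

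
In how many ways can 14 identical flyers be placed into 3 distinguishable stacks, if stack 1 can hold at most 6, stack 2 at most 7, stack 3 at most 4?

10

Ignoring the caps, the number of non-negative solutions to x_1+…+x_3 = 14 is C(16,2) = 120.
Subtract solutions that violate a single cap (substitute x_i' = x_i − (cap_i+1)): x_1 ≥ 7 gives C(9,2) = 36; x_2 ≥ 8 gives C(8,2) = 28; x_3 ≥ 5 gives C(11,2) = 55. Together 119.
Add back pairs where two caps are both exceeded: 0 + 6 + 3 = 9.
By inclusion–exclusion the count is 120 − 119 + 9 = 10.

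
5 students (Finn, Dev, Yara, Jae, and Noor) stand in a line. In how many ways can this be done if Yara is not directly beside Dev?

72

Of the 5! = 120 arrangements, those with Yara and Dev adjacent number 2 × 4! = 48 (treat the pair as a block with 2 internal orders).
Complementary counting: 120 − 48 = 72.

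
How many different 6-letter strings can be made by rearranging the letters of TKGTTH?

The 6 letters of TKGTTH have repeats: T appearing 3 times.
So there are 6! / (3!) = 120 distinguishable arrangements.

120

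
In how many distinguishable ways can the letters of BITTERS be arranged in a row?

BITTERS has 7 letters with T appearing twice.
So there are 7! / (2!) = 2520 distinguishable arrangements.

2520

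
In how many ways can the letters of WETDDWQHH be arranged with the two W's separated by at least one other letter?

There are 9!/(2!·2!·2!) = 45360 arrangements of WETDDWQHH in total.
Arrangements with the W's together: treat WW as one letter, giving (8)!/(2!·2!) = 10080.
Hence 45360 − 10080 = 35280.

35280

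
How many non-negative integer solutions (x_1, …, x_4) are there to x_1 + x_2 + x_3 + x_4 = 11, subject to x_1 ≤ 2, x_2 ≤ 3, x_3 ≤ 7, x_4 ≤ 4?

By stars and bars, unrestricted non-negative solutions to x_1+…+x_4 = 11 number C(11+3,3) = 364.
Subtract solutions that violate a single cap (substitute x_i' = x_i − (cap_i+1)): x_1 ≥ 3 gives C(11,3) = 165; x_2 ≥ 4 gives C(10,3) = 120; x_3 ≥ 8 gives C(6,3) = 20; x_4 ≥ 5 gives C(9,3) = 84. Together 389.
Add back pairs where two caps are both exceeded: 35 + 1 + 20 + 0 + 10 + 0 = 66.
By inclusion–exclusion the count is 364 − 389 + 66 = 41.

41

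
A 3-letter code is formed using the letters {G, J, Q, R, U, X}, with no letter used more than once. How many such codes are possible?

With no repetition, fill the 3 letters in order: 6 choices, then 5, down to 4.
6 × 5 × 4 = 120.

120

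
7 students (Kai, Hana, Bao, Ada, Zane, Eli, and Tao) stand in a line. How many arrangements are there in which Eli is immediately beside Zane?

1440

Place the 5 others and the Eli-Zane pair as 6 objects in a line; the pair has 2 internal arrangements.
So the count is 2·(6)! = 1440.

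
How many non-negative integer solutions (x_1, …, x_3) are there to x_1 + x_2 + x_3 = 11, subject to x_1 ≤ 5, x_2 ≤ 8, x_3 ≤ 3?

Ignoring the caps, the number of non-negative solutions to x_1+…+x_3 = 11 is C(13,2) = 78.
Subtract solutions that violate a single cap (substitute x_i' = x_i − (cap_i+1)): x_1 ≥ 6 gives C(7,2) = 21; x_2 ≥ 9 gives C(4,2) = 6; x_3 ≥ 4 gives C(9,2) = 36. Together 63.
Add back pairs where two caps are both exceeded: 0 + 3 + 0 = 3.
By inclusion–exclusion the count is 78 − 63 + 3 = 18.

18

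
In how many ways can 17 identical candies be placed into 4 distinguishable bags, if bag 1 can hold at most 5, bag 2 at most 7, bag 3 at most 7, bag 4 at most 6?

149

Ignoring the caps, the number of non-negative solutions to x_1+…+x_4 = 17 is C(20,3) = 1140.
Subtract solutions that violate a single cap (substitute x_i' = x_i − (cap_i+1)): x_1 ≥ 6 gives C(14,3) = 364; x_2 ≥ 8 gives C(12,3) = 220; x_3 ≥ 8 gives C(12,3) = 220; x_4 ≥ 7 gives C(13,3) = 286. Together 1090.
Add back pairs where two caps are both exceeded: 20 + 20 + 35 + 4 + 10 + 10 = 99.
By inclusion–exclusion the count is 1140 − 1090 + 99 = 149.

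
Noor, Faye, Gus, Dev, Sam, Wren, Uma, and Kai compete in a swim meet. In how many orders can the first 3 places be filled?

There are 8 choices for 1st place, 7 for 2nd, and 6 for 3rd.
That gives 8 × 7 × 6 = 336.

336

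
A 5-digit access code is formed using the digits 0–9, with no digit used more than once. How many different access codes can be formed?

Choose and order 5 of the 10 symbols: the first digit has 10 options, the next 9, and so on down to 6.
That product is 10 × 9 × 8 × 7 × 6 = 30240.

30240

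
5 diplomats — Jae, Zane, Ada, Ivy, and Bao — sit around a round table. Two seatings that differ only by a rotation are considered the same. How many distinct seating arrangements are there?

Seat Jae anywhere (absorbing the rotational symmetry), then permute the other 4: (4)! = 24.

24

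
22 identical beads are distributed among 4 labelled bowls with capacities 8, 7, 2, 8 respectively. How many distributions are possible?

By stars and bars, unrestricted non-negative solutions to x_1+…+x_4 = 22 number C(22+3,3) = 2300.
Subtract solutions that violate a single cap (substitute x_i' = x_i − (cap_i+1)): x_1 ≥ 9 gives C(16,3) = 560; x_2 ≥ 8 gives C(17,3) = 680; x_3 ≥ 3 gives C(22,3) = 1540; x_4 ≥ 9 gives C(16,3) = 560. Together 3340.
Add back pairs where two caps are both exceeded: 56 + 286 + 35 + 364 + 56 + 286 = 1083.
Subtract triples: 10 + 0 + 4 + 10 = 24.
By inclusion–exclusion the count is 2300 − 3340 + 1083 − 24 = 19.

19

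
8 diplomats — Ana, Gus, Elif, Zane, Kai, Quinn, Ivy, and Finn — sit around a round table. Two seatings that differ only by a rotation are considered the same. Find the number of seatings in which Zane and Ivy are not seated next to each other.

All circular seatings of 8 people number (7)! = 5040.
Those with Zane next to Ivy: fuse the pair into one unit and seat 7 units around a circle — 2·(6)! = 1440.
Subtracting, 5040 − 1440 = 3600.

3600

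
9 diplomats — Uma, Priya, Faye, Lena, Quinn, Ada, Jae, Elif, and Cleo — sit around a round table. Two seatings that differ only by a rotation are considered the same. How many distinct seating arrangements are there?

Around a circle, 9 distinct people have 9!/9 = (8)! = 40320 rotationally distinct seatings.

40320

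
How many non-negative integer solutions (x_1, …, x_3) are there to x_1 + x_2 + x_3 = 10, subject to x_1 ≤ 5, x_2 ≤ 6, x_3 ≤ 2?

Ignoring the caps, the number of non-negative solutions to x_1+…+x_3 = 10 is C(12,2) = 66.
Subtract solutions that violate a single cap (substitute x_i' = x_i − (cap_i+1)): x_1 ≥ 6 gives C(6,2) = 15; x_2 ≥ 7 gives C(5,2) = 10; x_3 ≥ 3 gives C(9,2) = 36. Together 61.
Add back pairs where two caps are both exceeded: 0 + 3 + 1 = 4.
By inclusion–exclusion the count is 66 − 61 + 4 = 9.

9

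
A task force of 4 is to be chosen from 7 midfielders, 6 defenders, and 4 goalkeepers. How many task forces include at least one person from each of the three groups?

Total 4-person selections from all 17: C(17,4) = 2380.
Selections missing a whole group: no midfielders → C(10,4) = 210; no defenders → C(11,4) = 330; no goalkeepers → C(13,4) = 715.
Add back selections omitting two groups (i.e. drawn from a single group): C(7,4) + C(6,4) + C(4,4) = 51.
By inclusion–exclusion: 2380 − 1255 + 51 = 1176.

1176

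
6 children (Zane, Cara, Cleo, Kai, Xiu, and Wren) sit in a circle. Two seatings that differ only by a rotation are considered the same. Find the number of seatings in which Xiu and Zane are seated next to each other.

48

Glue Xiu and Zane into a block (2 internal orders). Seating 5 units around a circle gives (4)! arrangements.
So 2 × (4)! = 2 × 24 = 48.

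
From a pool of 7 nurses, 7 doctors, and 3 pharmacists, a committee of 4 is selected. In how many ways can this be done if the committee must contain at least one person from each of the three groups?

1029

With no constraint there are C(17,4) = 2380 possible selections.
Selections missing a whole group: no nurses → C(10,4) = 210; no doctors → C(10,4) = 210; no pharmacists → C(14,4) = 1001.
Add back selections omitting two groups (i.e. drawn from a single group): C(7,4) + C(7,4) + C(3,4) = 70.
By inclusion–exclusion: 2380 − 1421 + 70 = 1029.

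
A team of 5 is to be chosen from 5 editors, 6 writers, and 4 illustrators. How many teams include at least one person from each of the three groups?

2170

Unrestricted: C(15,5) = 3003 ways to pick any 5 of the 15.
Selections missing a whole group: no editors → C(10,5) = 252; no writers → C(9,5) = 126; no illustrators → C(11,5) = 462.
Add back selections omitting two groups (i.e. drawn from a single group): C(5,5) + C(6,5) + C(4,5) = 7.
By inclusion–exclusion: 3003 − 840 + 7 = 2170.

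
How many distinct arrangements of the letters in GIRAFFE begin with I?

Fix I in the first position and arrange the remaining 6 letters.
Those 6 letters have F appearing twice, giving (6)!/(2!) = 360.

360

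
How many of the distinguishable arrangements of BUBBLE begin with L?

20

With the first slot taken by L, it remains to arrange the other 5 letters (BUBBE).
Those 5 letters have B appearing 3 times, giving (5)!/(3!) = 20.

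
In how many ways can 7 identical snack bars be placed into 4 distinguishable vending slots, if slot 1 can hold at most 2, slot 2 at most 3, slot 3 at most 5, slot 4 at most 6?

Without the upper bounds there are C(10,3) = 120 ways to split 7 among 4 vending slots.
Subtract solutions that violate a single cap (substitute x_i' = x_i − (cap_i+1)): x_1 ≥ 3 gives C(7,3) = 35; x_2 ≥ 4 gives C(6,3) = 20; x_3 ≥ 6 gives C(4,3) = 4; x_4 ≥ 7 gives C(3,3) = 1. Together 60.
Add back pairs where two caps are both exceeded: 1 + 0 + 0 + 0 + 0 + 0 = 1.
By inclusion–exclusion the count is 120 − 60 + 1 = 61.

61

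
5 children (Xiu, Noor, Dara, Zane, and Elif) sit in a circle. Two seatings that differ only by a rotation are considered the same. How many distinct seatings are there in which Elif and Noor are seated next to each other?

Treat {Elif, Noor} as one unit (2 internal orders) and seat the resulting 4 units around the table: (3)! circular arrangements.
So 2 × (3)! = 2 × 6 = 12.

12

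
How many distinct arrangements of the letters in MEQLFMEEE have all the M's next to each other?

1680

Treat the 2 copies of M as a single block. The multiset to arrange is then {MM, E, E, E, E, F, L, Q}, 8 items in all.
That gives (8)!/(4!) = 1680 arrangements.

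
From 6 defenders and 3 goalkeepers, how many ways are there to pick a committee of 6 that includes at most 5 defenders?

83

Split by how many defenders are chosen (0 through 5).
Sum: C(6,0)·C(3,6) + C(6,1)·C(3,5) + C(6,2)·C(3,4) + C(6,3)·C(3,3) + C(6,4)·C(3,2) + C(6,5)·C(3,1) = 0 + 0 + 0 + 20 + 45 + 18 = 83.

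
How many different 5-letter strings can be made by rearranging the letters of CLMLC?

Letter multiplicities in CLMLC: C×2, L×2, M×1.
Dividing 5! = 120 by 2!·2! = 4 for the repeated letters gives 30.

30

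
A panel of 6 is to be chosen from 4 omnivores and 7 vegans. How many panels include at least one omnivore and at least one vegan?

With no constraint there are C(11,6) = 462 possible selections.
Subtract selections that omit an entire group: no omnivores → C(7,6) = 7; no vegans → C(4,6) = 0.
Both groups omitted at once is impossible, so 462 − 7 = 455.

455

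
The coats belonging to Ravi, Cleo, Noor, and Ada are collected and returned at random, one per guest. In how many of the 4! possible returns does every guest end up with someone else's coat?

9

This is the derangement count D_4: permutations of 4 items with no fixed point.
By inclusion–exclusion this is Σ_{j=0}^{4} (−1)^j C(4,j)·(4−j)!.
Computing: 24 − 24 + 12 − 4 + 1 = 9.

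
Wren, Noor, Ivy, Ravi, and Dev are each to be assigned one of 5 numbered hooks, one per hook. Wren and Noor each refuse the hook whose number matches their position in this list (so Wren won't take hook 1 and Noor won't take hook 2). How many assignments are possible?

78

Let Aᵢ (for i ∈ {1, 2}) be the placements that put person i in their forbidden hook. Any j of these fix j positions, leaving (5−j)! ways to fill the rest, and there are C(2,j) ways to pick which j.
By inclusion–exclusion, the number of valid placements is Σ_{j=0}^{2} (−1)^j C(2,j)·(5−j)!.
Computing: 120 − 48 + 6 = 78.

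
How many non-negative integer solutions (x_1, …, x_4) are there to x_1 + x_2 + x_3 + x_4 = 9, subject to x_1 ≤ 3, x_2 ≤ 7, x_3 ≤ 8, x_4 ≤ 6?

149

By stars and bars, unrestricted non-negative solutions to x_1+…+x_4 = 9 number C(9+3,3) = 220.
Subtract solutions that violate a single cap (substitute x_i' = x_i − (cap_i+1)): x_1 ≥ 4 gives C(8,3) = 56; x_2 ≥ 8 gives C(4,3) = 4; x_3 ≥ 9 gives C(3,3) = 1; x_4 ≥ 7 gives C(5,3) = 10. Together 71.
No two caps can be exceeded simultaneously, so the pair terms are all 0.
By inclusion–exclusion the count is 220 − 71 + 0 = 149.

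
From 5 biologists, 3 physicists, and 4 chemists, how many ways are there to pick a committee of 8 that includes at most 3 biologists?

Split by how many biologists are chosen (0 through 3).
Sum: C(5,0)·C(7,8) + C(5,1)·C(7,7) + C(5,2)·C(7,6) + C(5,3)·C(7,5) = 0 + 5 + 70 + 210 = 285.

285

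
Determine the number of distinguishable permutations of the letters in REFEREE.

105

Letter multiplicities in REFEREE: E×4, F×1, R×2.
Dividing 7! = 5040 by 4!·2! = 48 for the repeated letters gives 105.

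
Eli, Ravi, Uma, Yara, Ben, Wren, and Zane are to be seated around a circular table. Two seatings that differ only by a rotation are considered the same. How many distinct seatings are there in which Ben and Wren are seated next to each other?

240

Glue Ben and Wren into a block (2 internal orders). Seating 6 units around a circle gives (5)! arrangements.
So 2 × (5)! = 2 × 120 = 240.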